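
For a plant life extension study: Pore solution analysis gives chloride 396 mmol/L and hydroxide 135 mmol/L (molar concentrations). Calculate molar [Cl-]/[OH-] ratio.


Threshold parameter = [Cl-] / [OH-] (molar basis; both in mmol/L, so units cancel)
Ratio = 396 / 135 = 2.93

2.93


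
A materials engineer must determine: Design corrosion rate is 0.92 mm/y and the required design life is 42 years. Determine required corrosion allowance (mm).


Corrosion allowance = CR × design life
CA = 0.92 * 42 = 38.64 mm

38.64 mm


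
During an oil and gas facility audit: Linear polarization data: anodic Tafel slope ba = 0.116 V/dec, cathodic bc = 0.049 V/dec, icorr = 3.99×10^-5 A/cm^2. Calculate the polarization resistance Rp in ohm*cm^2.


Apply the Stern-Geary equation: Rp = ba*bc / (2.303*icorr*(ba+bc))
ba*bc = 0.116*0.049 = 0.005684
ba+bc = 0.165; 2.303*icorr*(ba+bc) = 2.303*3.99×10^-5*0.165 = 1.5161801×10^-5
Rp = 0.005684 / 1.5161801×10^-5 = 374.9 ohm*cm^2

374.9 ohm*cm^2


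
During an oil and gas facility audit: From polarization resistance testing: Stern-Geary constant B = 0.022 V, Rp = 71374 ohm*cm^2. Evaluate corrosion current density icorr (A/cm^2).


Apply the Stern-Geary relation: icorr = B / Rp
icorr = 0.022 / 71374 = 3.082×10^-7 A/cm^2

3.082×10^-7 A/cm^2


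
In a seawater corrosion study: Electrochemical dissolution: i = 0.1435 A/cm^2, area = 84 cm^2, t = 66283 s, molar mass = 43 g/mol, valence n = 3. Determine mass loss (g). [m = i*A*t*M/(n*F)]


Apply Faraday's law: m = i*A*t*M / (n*F)
Total charge passed Q = i*A*t = 0.1435*84*66283 = 798975.282 C
m = Q*M/(n*F) = 798975.282*43/(3*96485) = 118.6918 g

118.6918 g


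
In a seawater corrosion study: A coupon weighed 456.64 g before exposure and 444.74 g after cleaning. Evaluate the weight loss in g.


Weight loss = initial − final
WL = 456.64 − 444.74 = 11.9 g

11.9 g


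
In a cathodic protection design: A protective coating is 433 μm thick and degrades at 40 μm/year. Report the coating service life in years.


Service life = thickness / degradation rate
Life = 433 / 40 = 10.8 years

10.8 years


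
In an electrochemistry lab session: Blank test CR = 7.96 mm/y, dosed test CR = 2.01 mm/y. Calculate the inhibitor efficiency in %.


Apply the inhibitor-efficiency definition: IE = (CR_blank − CR_inh)/CR_blank × 100
IE = (7.96 − 2.01) / 7.96 × 100
IE = 5.95 / 7.96 × 100 = 74.7 %

74.7 %


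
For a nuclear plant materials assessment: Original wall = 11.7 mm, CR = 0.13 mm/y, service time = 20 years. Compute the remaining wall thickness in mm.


Remaining wall = original − CR × time
t = 11.7 − 0.13*20 = 11.7 − 2.6 = 9.1 mm

9.1 mm


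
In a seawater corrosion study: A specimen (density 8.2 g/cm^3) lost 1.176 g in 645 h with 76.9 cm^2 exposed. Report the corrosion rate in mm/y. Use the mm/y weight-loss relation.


Apply the mm/y weight-loss relation: CR = 87600 * W / (D * A * T)
Numerator: 87600 * 1.176 = 103017.6
Denominator: 8.2 * 76.9 * 645 = 406724.1
CR = 103017.6 / 406724.1 = 0.2533 mm/y

0.2533 mm/y


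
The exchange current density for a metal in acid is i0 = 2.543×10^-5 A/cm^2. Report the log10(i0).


i0 = 2.543×10^-5 A/cm^2
log10(i0) = -4.595

-4.595


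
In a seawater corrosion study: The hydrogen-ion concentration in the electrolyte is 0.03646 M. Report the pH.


pH = −log10[H+]
pH = −log10(0.03646) = 1.44

1.44


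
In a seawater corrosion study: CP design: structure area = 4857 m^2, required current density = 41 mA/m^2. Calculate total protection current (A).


I = area * current density, then convert mA → A (÷1000)
I = 4857 * 41 / 1000 = 199.14 A

199.14 A


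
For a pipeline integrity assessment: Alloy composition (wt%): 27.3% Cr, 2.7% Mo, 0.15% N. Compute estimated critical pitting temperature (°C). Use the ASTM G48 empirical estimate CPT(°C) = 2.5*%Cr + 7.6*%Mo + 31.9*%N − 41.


Apply the ASTM G48 empirical CPT estimate: CPT(°C) = 2.5*%Cr + 7.6*%Mo + 31.9*%N − 41
2.5*27.3 = 68.25; 7.6*2.7 = 20.52; 31.9*0.15 = 4.785
CPT = 68.25 + 20.52 + 4.785 − 41 = 52.555 °C
Rounded to 0.1 °C: CPT ≈ 52.6 °C

52.6 °C


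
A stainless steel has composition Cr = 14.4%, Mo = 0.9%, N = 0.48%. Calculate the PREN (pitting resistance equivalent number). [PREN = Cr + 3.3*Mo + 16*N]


Apply the PREN formula: PREN = Cr + 3.3*Mo + 16*N
PREN = 14.4 + 3.3*0.9 + 16*0.48
PREN = 14.4 + 2.97 + 7.68 = 25.05

25.05


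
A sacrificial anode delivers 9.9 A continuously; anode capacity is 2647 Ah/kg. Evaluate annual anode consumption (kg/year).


Annual consumption = current * hours per year / capacity
Rate = 9.9 * 8760 / 2647 = 32.8 kg/year

32.8 kg/year


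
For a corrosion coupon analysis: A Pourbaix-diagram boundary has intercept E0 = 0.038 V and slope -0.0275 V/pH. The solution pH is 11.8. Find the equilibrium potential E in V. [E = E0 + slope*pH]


Apply the Pourbaix line equation: E = E0 + slope*pH
E = 0.038 + (-0.0275)*11.8 = 0.038 + (-0.3245) = -0.2865 V
Rounded to 4 decimal places: E = -0.2865 V

-0.2865 V


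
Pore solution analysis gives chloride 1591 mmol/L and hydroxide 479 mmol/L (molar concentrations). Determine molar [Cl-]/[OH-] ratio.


Threshold parameter = [Cl-] / [OH-] (molar basis; both in mmol/L, so units cancel)
Ratio = 1591 / 479 = 3.32

3.32


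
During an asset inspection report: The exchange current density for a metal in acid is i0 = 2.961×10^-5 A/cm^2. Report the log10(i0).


i0 = 2.961×10^-5 A/cm^2
log10(i0) = -4.529

-4.529


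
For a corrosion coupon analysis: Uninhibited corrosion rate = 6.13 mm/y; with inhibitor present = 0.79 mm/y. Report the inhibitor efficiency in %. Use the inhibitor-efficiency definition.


Apply the inhibitor-efficiency definition: IE = (CR_blank − CR_inh)/CR_blank × 100
IE = (6.13 − 0.79) / 6.13 × 100
IE = 5.34 / 6.13 × 100 = 87.1 %

87.1 %


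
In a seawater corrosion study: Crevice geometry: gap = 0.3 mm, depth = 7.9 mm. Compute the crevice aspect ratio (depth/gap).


Aspect ratio = depth / gap
Ratio = 7.9 / 0.3 = 26.3

26.3


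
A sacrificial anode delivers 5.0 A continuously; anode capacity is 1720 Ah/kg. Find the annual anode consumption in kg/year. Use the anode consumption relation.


Annual consumption = current * hours per year / capacity
Rate = 5.0 * 8760 / 1720 = 25.5 kg/year

25.5 kg/year


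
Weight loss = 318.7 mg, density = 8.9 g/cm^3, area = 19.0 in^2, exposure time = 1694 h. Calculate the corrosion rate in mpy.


Apply the mpy weight-loss relation: CR = 534 * W / (D * A * T)
Numerator: 534 * 318.7 = 170185.8
Denominator: 8.9 * 19.0 * 1694 = 286455.4
CR = 170185.8 / 286455.4 = 0.594 mpy

0.594 mpy


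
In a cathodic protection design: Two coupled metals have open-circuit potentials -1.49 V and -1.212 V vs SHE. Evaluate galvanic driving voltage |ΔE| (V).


Driving voltage is the absolute potential difference.
|ΔE| = |-1.49 − (-1.212)| = 0.278 V

0.278 V


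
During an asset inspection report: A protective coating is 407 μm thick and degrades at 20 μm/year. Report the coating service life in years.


Service life = thickness / degradation rate
Life = 407 / 20 = 20.4 years

20.4 years


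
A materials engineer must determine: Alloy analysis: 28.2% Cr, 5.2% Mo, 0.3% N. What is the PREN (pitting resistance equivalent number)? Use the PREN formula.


Apply the PREN formula: PREN = Cr + 3.3*Mo + 16*N
PREN = 28.2 + 3.3*5.2 + 16*0.3
PREN = 28.2 + 17.16 + 4.8 = 50.16

50.16


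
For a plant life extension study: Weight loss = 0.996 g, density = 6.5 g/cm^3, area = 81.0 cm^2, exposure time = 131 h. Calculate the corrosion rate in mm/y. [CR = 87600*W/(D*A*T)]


Apply the mm/y weight-loss relation: CR = 87600 * W / (D * A * T)
Numerator: 87600 * 0.996 = 87249.6
Denominator: 6.5 * 81.0 * 131 = 68971.5
CR = 87249.6 / 68971.5 = 1.265 mm/y

1.265 mm/y


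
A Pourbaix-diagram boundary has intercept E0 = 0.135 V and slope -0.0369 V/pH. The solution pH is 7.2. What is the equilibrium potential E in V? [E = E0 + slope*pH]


Apply the Pourbaix line equation: E = E0 + slope*pH
E = 0.135 + (-0.0369)*7.2 = 0.135 + (-0.26568) = -0.13068 V
Rounded to 3 decimal places: E = -0.131 V

-0.131 V


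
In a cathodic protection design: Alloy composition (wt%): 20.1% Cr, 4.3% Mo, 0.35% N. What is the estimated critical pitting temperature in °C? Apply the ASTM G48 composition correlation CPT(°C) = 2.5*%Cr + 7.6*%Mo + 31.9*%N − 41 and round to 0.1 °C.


Apply the ASTM G48 empirical CPT estimate: CPT(°C) = 2.5*%Cr + 7.6*%Mo + 31.9*%N − 41
2.5*20.1 = 50.25; 7.6*4.3 = 32.68; 31.9*0.35 = 11.165
CPT = 50.25 + 32.68 + 11.165 − 41 = 53.095 °C
Rounded to 0.1 °C: CPT ≈ 53.1 °C

53.1 °C


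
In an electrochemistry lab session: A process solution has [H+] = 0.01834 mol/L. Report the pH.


pH = −log10[H+]
pH = −log10(0.01834) = 1.74

1.74


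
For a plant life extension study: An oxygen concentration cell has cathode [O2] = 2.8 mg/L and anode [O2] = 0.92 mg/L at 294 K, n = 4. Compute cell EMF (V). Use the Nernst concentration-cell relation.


Apply the Nernst concentration-cell relation: E = (RT/nF)*ln(C_cathode/C_anode)
RT/nF = 8.314*294/(4*96485) = 0.00633341 V
ln(2.8/0.92) = 1.113
E = 0.00633341 * 1.113 = 0.00705 V

0.00705 V


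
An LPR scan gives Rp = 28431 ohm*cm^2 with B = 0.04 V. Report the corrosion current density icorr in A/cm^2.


Apply the Stern-Geary relation: icorr = B / Rp
icorr = 0.04 / 28431 = 1.407×10^-6 A/cm^2

1.407×10^-6 A/cm^2


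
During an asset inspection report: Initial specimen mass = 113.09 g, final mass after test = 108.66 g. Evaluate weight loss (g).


Weight loss = initial − final
WL = 113.09 − 108.66 = 4.43 g

4.43 g


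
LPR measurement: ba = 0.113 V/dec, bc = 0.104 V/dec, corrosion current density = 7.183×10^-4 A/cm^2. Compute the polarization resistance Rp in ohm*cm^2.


Apply the Stern-Geary equation: Rp = ba*bc / (2.303*icorr*(ba+bc))
ba*bc = 0.113*0.104 = 0.011752
ba+bc = 0.217; 2.303*icorr*(ba+bc) = 2.303*7.183×10^-4*0.217 = 3.5897114×10^-4
Rp = 0.011752 / 3.5897114×10^-4 = 32.74 ohm*cm^2

32.74 ohm*cm^2


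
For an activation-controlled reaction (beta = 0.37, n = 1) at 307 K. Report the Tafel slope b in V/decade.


Apply the Tafel slope relation: b = 2.303*R*T/(beta*n*F)
Numerator: 2.303 * 8.314 * 307 = 5878.17
Denominator: 0.37 * 1 * 96485 = 35699.45
b = 5878.17 / 35699.45 = 0.1647 V/decade

0.1647 V/decade


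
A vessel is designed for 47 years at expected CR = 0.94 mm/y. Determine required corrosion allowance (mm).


Corrosion allowance = CR × design life
CA = 0.94 * 47 = 44.18 mm

44.18 mm


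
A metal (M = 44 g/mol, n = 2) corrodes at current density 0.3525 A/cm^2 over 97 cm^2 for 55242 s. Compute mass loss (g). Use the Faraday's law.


Apply Faraday's law: m = i*A*t*M / (n*F)
Total charge passed Q = i*A*t = 0.3525*97*55242 = 1888862.085 C
m = Q*M/(n*F) = 1888862.085*44/(2*96485) = 430.68835 g

430.68835 g


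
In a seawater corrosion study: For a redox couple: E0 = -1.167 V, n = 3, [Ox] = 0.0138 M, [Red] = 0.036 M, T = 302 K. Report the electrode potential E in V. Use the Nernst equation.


Apply the Nernst equation: E = E0 + (RT/nF)*ln([Ox]/[Red])
Step 1: RT/nF = 8.314*302/(3*96485) = 0.00867433 V
Step 2: [Ox]/[Red] = 0.0138/0.036 = 0.383333
Step 3: ln(0.383333) = -0.958851
Step 4: correction = 0.00867433 * -0.958851 = -0.008 V
E = -1.167 + -0.008 = -1.175 V

-1.175 V


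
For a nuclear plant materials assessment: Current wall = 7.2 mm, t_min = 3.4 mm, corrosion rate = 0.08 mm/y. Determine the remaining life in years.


Apply the remaining-life relation: RL = (t_current − t_min) / CR
RL = (7.2 − 3.4) / 0.08 = 3.8 / 0.08 = 47.5 years

47.5 years


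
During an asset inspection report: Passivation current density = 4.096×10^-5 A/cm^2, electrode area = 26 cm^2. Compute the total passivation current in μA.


I = i_pass * A, then convert A → μA (×10^6)
I = 4.096×10^-5 * 26 * 10^6 = 1064.96 μA

1064.96 μA


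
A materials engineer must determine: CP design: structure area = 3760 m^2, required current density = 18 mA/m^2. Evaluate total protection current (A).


I = area * current density, then convert mA → A (÷1000)
I = 3760 * 18 / 1000 = 67.68 A

67.68 A


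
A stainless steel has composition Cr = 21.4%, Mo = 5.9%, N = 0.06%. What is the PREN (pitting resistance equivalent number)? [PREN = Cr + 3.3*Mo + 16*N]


Apply the PREN formula: PREN = Cr + 3.3*Mo + 16*N
PREN = 21.4 + 3.3*5.9 + 16*0.06
PREN = 21.4 + 19.47 + 0.96 = 41.83

41.83


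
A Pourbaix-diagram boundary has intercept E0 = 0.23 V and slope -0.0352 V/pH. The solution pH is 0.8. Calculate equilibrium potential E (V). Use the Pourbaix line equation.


Apply the Pourbaix line equation: E = E0 + slope*pH
E = 0.23 + (-0.0352)*0.8 = 0.23 + (-0.02816) = 0.20184 V
Rounded to 3 decimal places: E = 0.202 V

0.202 V


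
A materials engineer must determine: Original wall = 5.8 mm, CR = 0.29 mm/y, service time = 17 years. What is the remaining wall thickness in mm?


Remaining wall = original − CR × time
t = 5.8 − 0.29*17 = 5.8 − 4.93 = 0.87 mm

0.87 mm


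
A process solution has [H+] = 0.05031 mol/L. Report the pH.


pH = −log10[H+]
pH = −log10(0.05031) = 1.3

1.3


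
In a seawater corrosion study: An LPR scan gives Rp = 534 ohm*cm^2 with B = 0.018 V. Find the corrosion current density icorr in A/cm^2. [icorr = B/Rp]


Apply the Stern-Geary relation: icorr = B / Rp
icorr = 0.018 / 534 = 3.371×10^-5 A/cm^2

3.371×10^-5 A/cm^2


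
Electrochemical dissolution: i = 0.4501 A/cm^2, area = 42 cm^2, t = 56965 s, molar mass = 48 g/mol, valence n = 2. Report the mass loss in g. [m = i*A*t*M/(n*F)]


Apply Faraday's law: m = i*A*t*M / (n*F)
Total charge passed Q = i*A*t = 0.4501*42*56965 = 1076877.753 C
m = Q*M/(n*F) = 1076877.753*48/(2*96485) = 267.8662 g

267.8662 g


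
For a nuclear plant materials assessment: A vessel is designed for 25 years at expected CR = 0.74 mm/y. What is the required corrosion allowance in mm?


Corrosion allowance = CR × design life
CA = 0.74 * 25 = 18.5 mm

18.5 mm


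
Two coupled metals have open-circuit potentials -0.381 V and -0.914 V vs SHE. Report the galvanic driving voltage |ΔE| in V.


Driving voltage is the absolute potential difference.
|ΔE| = |-0.381 − (-0.914)| = 0.533 V

0.533 V


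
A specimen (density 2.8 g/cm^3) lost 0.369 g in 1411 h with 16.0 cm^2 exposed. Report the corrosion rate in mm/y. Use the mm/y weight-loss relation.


Apply the mm/y weight-loss relation: CR = 87600 * W / (D * A * T)
Numerator: 87600 * 0.369 = 32324.4
Denominator: 2.8 * 16.0 * 1411 = 63212.8
CR = 32324.4 / 63212.8 = 0.5114 mm/y

0.5114 mm/y


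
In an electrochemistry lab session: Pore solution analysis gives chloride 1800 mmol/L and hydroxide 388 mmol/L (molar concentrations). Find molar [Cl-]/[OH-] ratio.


Threshold parameter = [Cl-] / [OH-] (molar basis; both in mmol/L, so units cancel)
Ratio = 1800 / 388 = 4.64

4.64


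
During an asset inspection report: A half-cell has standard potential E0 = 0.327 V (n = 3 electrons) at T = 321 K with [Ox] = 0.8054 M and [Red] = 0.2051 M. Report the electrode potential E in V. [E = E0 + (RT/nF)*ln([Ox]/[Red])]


Apply the Nernst equation: E = E0 + (RT/nF)*ln([Ox]/[Red])
Step 1: RT/nF = 8.314*321/(3*96485) = 0.00922007 V
Step 2: [Ox]/[Red] = 0.8054/0.2051 = 3.926865
Step 3: ln(3.926865) = 1.367841
Step 4: correction = 0.00922007 * 1.367841 = 0.0126 V
E = 0.327 + 0.0126 = 0.3396 V

0.3396 V


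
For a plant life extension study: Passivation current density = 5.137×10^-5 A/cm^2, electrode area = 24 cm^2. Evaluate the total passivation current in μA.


I = i_pass * A, then convert A → μA (×10^6)
I = 5.137×10^-5 * 24 * 10^6 = 1232.88 μA

1232.88 μA


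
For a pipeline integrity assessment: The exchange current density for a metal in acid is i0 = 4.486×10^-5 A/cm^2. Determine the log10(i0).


i0 = 4.486×10^-5 A/cm^2
log10(i0) = -4.348

-4.348


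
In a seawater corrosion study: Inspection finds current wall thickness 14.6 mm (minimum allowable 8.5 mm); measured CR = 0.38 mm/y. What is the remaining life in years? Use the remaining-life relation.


Apply the remaining-life relation: RL = (t_current − t_min) / CR
RL = (14.6 − 8.5) / 0.38 = 6.1 / 0.38 = 16.1 years

16.1 years


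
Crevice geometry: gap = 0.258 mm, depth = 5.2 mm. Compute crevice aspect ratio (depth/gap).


Aspect ratio = depth / gap
Ratio = 5.2 / 0.258 = 20.2

20.2


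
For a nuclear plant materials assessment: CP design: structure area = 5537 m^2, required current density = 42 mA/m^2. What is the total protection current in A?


I = area * current density, then convert mA → A (÷1000)
I = 5537 * 42 / 1000 = 232.55 A

232.55 A


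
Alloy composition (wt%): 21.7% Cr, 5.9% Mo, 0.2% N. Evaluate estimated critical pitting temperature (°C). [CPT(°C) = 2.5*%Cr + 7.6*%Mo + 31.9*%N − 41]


Apply the ASTM G48 empirical CPT estimate: CPT(°C) = 2.5*%Cr + 7.6*%Mo + 31.9*%N − 41
2.5*21.7 = 54.25; 7.6*5.9 = 44.84; 31.9*0.2 = 6.38
CPT = 54.25 + 44.84 + 6.38 − 41 = 64.47 °C
Rounded to 0.1 °C: CPT ≈ 64.5 °C

64.5 °C


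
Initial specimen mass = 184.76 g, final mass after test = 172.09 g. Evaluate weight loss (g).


Weight loss = initial − final
WL = 184.76 − 172.09 = 12.67 g

12.67 g


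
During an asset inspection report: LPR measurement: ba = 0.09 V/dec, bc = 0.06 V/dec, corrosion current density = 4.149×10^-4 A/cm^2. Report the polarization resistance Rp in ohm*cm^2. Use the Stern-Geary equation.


Apply the Stern-Geary equation: Rp = ba*bc / (2.303*icorr*(ba+bc))
ba*bc = 0.09*0.06 = 0.0054
ba+bc = 0.15; 2.303*icorr*(ba+bc) = 2.303*4.149×10^-4*0.15 = 1.4332721×10^-4
Rp = 0.0054 / 1.4332721×10^-4 = 37.7 ohm*cm^2

37.7 ohm*cm^2


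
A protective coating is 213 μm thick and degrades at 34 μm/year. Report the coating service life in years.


Service life = thickness / degradation rate
Life = 213 / 34 = 6.3 years

6.3 years


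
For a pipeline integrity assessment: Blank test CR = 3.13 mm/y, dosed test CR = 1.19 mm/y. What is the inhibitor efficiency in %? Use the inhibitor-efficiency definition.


Apply the inhibitor-efficiency definition: IE = (CR_blank − CR_inh)/CR_blank × 100
IE = (3.13 − 1.19) / 3.13 × 100
IE = 1.94 / 3.13 × 100 = 62.0 %

62.0 %


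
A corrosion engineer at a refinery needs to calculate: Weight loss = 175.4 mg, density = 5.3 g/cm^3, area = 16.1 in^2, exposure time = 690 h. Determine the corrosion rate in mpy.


Apply the mpy weight-loss relation: CR = 534 * W / (D * A * T)
Numerator: 534 * 175.4 = 93663.6
Denominator: 5.3 * 16.1 * 690 = 58877.7
CR = 93663.6 / 58877.7 = 1.591 mpy

1.591 mpy


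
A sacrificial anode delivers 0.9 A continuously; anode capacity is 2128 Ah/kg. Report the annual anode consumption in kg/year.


Annual consumption = current * hours per year / capacity
Rate = 0.9 * 8760 / 2128 = 3.7 kg/year

3.7 kg/year


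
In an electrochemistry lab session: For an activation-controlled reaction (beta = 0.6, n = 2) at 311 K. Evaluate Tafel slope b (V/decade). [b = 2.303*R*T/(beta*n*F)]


Apply the Tafel slope relation: b = 2.303*R*T/(beta*n*F)
Numerator: 2.303 * 8.314 * 311 = 5954.76
Denominator: 0.6 * 2 * 96485 = 115782.0
b = 5954.76 / 115782.0 = 0.051 V/decade

0.051 V/decade


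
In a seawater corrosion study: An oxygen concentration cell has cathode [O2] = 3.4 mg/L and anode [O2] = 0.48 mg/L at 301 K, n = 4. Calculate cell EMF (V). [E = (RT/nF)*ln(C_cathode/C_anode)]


Apply the Nernst concentration-cell relation: E = (RT/nF)*ln(C_cathode/C_anode)
RT/nF = 8.314*301/(4*96485) = 0.0064842 V
ln(3.4/0.48) = 1.95774
E = 0.0064842 * 1.95774 = 0.01269 V

0.01269 V


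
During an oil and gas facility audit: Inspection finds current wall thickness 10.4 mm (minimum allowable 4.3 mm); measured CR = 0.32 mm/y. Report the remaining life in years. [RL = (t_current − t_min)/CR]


Apply the remaining-life relation: RL = (t_current − t_min) / CR
RL = (10.4 − 4.3) / 0.32 = 6.1 / 0.32 = 19.1 years

19.1 years


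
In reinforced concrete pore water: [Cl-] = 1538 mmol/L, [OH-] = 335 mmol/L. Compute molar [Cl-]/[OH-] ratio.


Threshold parameter = [Cl-] / [OH-] (molar basis; both in mmol/L, so units cancel)
Ratio = 1538 / 335 = 4.59

4.59


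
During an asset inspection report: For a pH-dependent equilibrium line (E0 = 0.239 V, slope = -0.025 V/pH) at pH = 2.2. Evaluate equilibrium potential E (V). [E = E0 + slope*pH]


Apply the Pourbaix line equation: E = E0 + slope*pH
E = 0.239 + (-0.025)*2.2 = 0.239 + (-0.055) = 0.184 V
Rounded to 4 decimal places: E = 0.1840 V

0.1840 V


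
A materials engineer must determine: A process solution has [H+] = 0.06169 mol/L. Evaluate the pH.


pH = −log10[H+]
pH = −log10(0.06169) = 1.21

1.21


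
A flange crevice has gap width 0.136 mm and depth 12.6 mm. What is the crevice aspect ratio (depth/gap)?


Aspect ratio = depth / gap
Ratio = 12.6 / 0.136 = 92.6

92.6


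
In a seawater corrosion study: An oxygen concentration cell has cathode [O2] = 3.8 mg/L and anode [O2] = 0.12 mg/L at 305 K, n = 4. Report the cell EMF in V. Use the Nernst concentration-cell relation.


Apply the Nernst concentration-cell relation: E = (RT/nF)*ln(C_cathode/C_anode)
RT/nF = 8.314*305/(4*96485) = 0.00657037 V
ln(3.8/0.12) = 3.45526
E = 0.00657037 * 3.45526 = 0.0227 V

0.0227 V


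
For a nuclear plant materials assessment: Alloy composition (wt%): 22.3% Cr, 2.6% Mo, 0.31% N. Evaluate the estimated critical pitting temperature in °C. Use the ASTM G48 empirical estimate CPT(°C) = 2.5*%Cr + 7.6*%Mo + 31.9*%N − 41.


Apply the ASTM G48 empirical CPT estimate: CPT(°C) = 2.5*%Cr + 7.6*%Mo + 31.9*%N − 41
2.5*22.3 = 55.75; 7.6*2.6 = 19.76; 31.9*0.31 = 9.889
CPT = 55.75 + 19.76 + 9.889 − 41 = 44.399 °C
Rounded to 0.1 °C: CPT ≈ 44.4 °C

44.4 °C


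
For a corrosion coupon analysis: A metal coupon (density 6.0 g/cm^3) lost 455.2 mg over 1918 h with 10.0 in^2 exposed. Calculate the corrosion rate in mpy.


Apply the mpy weight-loss relation: CR = 534 * W / (D * A * T)
Numerator: 534 * 455.2 = 243076.8
Denominator: 6.0 * 10.0 * 1918 = 115080.0
CR = 243076.8 / 115080.0 = 2.1122 mpy

2.1122 mpy


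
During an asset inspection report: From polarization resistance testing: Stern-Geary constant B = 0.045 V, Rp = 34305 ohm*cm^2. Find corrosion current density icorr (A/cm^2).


Apply the Stern-Geary relation: icorr = B / Rp
icorr = 0.045 / 34305 = 1.312×10^-6 A/cm^2

1.312×10^-6 A/cm^2


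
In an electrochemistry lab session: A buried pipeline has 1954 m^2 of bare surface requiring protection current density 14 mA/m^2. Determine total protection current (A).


I = area * current density, then convert mA → A (÷1000)
I = 1954 * 14 / 1000 = 27.36 A

27.36 A


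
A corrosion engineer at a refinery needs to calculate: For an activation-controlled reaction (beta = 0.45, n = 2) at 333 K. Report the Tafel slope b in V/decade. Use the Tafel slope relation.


Apply the Tafel slope relation: b = 2.303*R*T/(beta*n*F)
Numerator: 2.303 * 8.314 * 333 = 6376.0
Denominator: 0.45 * 2 * 96485 = 86836.5
b = 6376.0 / 86836.5 = 0.073 V/decade

0.073 V/decade


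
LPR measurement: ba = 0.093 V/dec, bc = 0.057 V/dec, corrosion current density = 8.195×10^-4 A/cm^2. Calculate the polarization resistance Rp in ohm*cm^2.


Apply the Stern-Geary equation: Rp = ba*bc / (2.303*icorr*(ba+bc))
ba*bc = 0.093*0.057 = 0.005301
ba+bc = 0.15; 2.303*icorr*(ba+bc) = 2.303*8.195×10^-4*0.15 = 2.8309627×10^-4
Rp = 0.005301 / 2.8309627×10^-4 = 18.73 ohm*cm^2

18.73 ohm*cm^2


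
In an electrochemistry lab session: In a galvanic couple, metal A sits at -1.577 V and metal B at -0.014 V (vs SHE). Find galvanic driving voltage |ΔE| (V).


Driving voltage is the absolute potential difference.
|ΔE| = |-1.577 − (-0.014)| = 1.563 V

1.563 V


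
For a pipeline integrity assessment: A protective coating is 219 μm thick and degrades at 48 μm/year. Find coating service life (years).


Service life = thickness / degradation rate
Life = 219 / 48 = 4.6 years

4.6 years


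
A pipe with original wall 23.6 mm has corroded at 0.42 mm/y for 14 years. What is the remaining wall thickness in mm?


Remaining wall = original − CR × time
t = 23.6 − 0.42*14 = 23.6 − 5.88 = 17.72 mm

17.72 mm


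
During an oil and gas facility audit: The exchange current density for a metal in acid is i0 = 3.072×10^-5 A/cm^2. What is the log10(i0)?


i0 = 3.072×10^-5 A/cm^2
log10(i0) = -4.513

-4.513


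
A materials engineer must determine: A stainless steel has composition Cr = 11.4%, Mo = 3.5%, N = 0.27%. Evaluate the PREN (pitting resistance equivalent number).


Apply the PREN formula: PREN = Cr + 3.3*Mo + 16*N
PREN = 11.4 + 3.3*3.5 + 16*0.27
PREN = 11.4 + 11.55 + 4.32 = 27.27

27.27


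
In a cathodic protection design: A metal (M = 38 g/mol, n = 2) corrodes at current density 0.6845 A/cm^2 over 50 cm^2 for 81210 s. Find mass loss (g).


Apply Faraday's law: m = i*A*t*M / (n*F)
Total charge passed Q = i*A*t = 0.6845*50*81210 = 2779412.25 C
m = Q*M/(n*F) = 2779412.25*38/(2*96485) = 547.327 g

547.327 g


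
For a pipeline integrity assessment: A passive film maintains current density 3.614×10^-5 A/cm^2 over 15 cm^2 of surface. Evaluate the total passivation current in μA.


I = i_pass * A, then convert A → μA (×10^6)
I = 3.614×10^-5 * 15 * 10^6 = 542.1 μA

542.1 μA


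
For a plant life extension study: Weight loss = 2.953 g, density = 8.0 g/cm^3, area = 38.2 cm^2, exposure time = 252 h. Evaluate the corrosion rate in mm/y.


Apply the mm/y weight-loss relation: CR = 87600 * W / (D * A * T)
Numerator: 87600 * 2.953 = 258682.8
Denominator: 8.0 * 38.2 * 252 = 77011.2
CR = 258682.8 / 77011.2 = 3.35903 mm/y

3.35903 mm/y


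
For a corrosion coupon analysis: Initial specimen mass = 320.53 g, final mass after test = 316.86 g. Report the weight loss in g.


Weight loss = initial − final
WL = 320.53 − 316.86 = 3.67 g

3.67 g


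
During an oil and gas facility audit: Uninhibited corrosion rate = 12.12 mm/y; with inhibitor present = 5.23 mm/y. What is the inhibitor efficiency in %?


Apply the inhibitor-efficiency definition: IE = (CR_blank − CR_inh)/CR_blank × 100
IE = (12.12 − 5.23) / 12.12 × 100
IE = 6.89 / 12.12 × 100 = 56.8 %

56.8 %


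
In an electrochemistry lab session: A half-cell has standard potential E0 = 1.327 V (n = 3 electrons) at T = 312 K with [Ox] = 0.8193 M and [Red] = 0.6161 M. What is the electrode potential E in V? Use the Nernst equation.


Apply the Nernst equation: E = E0 + (RT/nF)*ln([Ox]/[Red])
Step 1: RT/nF = 8.314*312/(3*96485) = 0.00896156 V
Step 2: [Ox]/[Red] = 0.8193/0.6161 = 1.329817
Step 3: ln(1.329817) = 0.285041
Step 4: correction = 0.00896156 * 0.285041 = 0.0026 V
E = 1.327 + 0.0026 = 1.3296 V

1.3296 V


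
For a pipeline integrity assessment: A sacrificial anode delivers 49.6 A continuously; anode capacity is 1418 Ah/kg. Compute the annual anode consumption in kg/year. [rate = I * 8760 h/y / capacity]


Annual consumption = current * hours per year / capacity
Rate = 49.6 * 8760 / 1418 = 306.4 kg/year

306.4 kg/year


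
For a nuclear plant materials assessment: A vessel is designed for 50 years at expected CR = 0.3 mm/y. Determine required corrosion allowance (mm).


Corrosion allowance = CR × design life
CA = 0.3 * 50 = 15.0 mm

15.0 mm


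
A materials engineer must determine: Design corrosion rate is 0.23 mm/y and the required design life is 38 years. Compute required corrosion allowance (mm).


Corrosion allowance = CR × design life
CA = 0.23 * 38 = 8.74 mm

8.74 mm


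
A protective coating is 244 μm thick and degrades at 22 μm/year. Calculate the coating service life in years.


Service life = thickness / degradation rate
Life = 244 / 22 = 11.1 years

11.1 years


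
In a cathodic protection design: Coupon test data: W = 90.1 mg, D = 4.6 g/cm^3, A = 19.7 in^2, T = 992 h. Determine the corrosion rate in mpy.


Apply the mpy weight-loss relation: CR = 534 * W / (D * A * T)
Numerator: 534 * 90.1 = 48113.4
Denominator: 4.6 * 19.7 * 992 = 89895.04
CR = 48113.4 / 89895.04 = 0.5352 mpy

0.5352 mpy


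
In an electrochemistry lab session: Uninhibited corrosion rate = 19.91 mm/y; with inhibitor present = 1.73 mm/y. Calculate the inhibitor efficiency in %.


Apply the inhibitor-efficiency definition: IE = (CR_blank − CR_inh)/CR_blank × 100
IE = (19.91 − 1.73) / 19.91 × 100
IE = 18.18 / 19.91 × 100 = 91.3 %

91.3 %


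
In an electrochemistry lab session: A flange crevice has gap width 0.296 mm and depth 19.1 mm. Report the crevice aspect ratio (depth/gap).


Aspect ratio = depth / gap
Ratio = 19.1 / 0.296 = 64.5

64.5


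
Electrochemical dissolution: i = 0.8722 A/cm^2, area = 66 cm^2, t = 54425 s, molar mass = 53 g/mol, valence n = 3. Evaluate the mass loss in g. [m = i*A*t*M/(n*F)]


Apply Faraday's law: m = i*A*t*M / (n*F)
Total charge passed Q = i*A*t = 0.8722*66*54425 = 3132986.01 C
m = Q*M/(n*F) = 3132986.01*53/(3*96485) = 573.6583 g

573.6583 g


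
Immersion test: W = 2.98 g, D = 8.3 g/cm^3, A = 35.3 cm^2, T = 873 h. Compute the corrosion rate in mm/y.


Apply the mm/y weight-loss relation: CR = 87600 * W / (D * A * T)
Numerator: 87600 * 2.98 = 261048.0
Denominator: 8.3 * 35.3 * 873 = 255780.27
CR = 261048.0 / 255780.27 = 1.0206 mm/y

1.0206 mm/y


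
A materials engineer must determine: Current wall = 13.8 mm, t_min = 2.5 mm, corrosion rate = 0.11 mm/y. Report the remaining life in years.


Apply the remaining-life relation: RL = (t_current − t_min) / CR
RL = (13.8 − 2.5) / 0.11 = 11.3 / 0.11 = 102.7 years

102.7 years


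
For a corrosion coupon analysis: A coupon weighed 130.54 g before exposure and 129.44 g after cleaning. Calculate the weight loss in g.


Weight loss = initial − final
WL = 130.54 − 129.44 = 1.1 g

1.1 g


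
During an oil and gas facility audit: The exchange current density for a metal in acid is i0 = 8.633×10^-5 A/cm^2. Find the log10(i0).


i0 = 8.633×10^-5 A/cm^2
log10(i0) = -4.064

-4.064


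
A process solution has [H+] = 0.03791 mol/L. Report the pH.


pH = −log10[H+]
pH = −log10(0.03791) = 1.42

1.42


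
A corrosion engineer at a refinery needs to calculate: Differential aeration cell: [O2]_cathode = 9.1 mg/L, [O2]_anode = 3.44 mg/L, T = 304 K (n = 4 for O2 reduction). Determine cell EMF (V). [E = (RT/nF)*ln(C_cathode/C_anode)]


Apply the Nernst concentration-cell relation: E = (RT/nF)*ln(C_cathode/C_anode)
RT/nF = 8.314*304/(4*96485) = 0.00654883 V
ln(9.1/3.44) = 0.9728
E = 0.00654883 * 0.9728 = 0.00637 V

0.00637 V


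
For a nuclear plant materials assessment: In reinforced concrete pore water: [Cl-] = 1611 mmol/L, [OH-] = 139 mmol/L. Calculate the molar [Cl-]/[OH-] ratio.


Threshold parameter = [Cl-] / [OH-] (molar basis; both in mmol/L, so units cancel)
Ratio = 1611 / 139 = 11.59

11.59


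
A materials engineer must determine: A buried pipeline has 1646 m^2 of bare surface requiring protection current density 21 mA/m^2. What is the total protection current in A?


I = area * current density, then convert mA → A (÷1000)
I = 1646 * 21 / 1000 = 34.57 A

34.57 A


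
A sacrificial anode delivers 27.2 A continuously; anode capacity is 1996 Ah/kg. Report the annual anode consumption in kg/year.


Annual consumption = current * hours per year / capacity
Rate = 27.2 * 8760 / 1996 = 119.4 kg/year

119.4 kg/year


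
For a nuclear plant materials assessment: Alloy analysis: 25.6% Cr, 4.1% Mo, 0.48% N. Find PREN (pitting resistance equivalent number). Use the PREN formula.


Apply the PREN formula: PREN = Cr + 3.3*Mo + 16*N
PREN = 25.6 + 3.3*4.1 + 16*0.48
PREN = 25.6 + 13.53 + 7.68 = 46.81

46.81


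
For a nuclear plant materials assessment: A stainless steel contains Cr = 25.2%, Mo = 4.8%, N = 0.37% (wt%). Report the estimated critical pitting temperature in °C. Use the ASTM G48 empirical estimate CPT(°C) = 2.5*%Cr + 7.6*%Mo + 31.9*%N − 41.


Apply the ASTM G48 empirical CPT estimate: CPT(°C) = 2.5*%Cr + 7.6*%Mo + 31.9*%N − 41
2.5*25.2 = 63; 7.6*4.8 = 36.48; 31.9*0.37 = 11.803
CPT = 63 + 36.48 + 11.803 − 41 = 70.283 °C
Rounded to 0.1 °C: CPT ≈ 70.3 °C

70.3 °C


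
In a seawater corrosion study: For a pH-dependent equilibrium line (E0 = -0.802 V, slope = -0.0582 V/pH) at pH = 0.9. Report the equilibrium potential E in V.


Apply the Pourbaix line equation: E = E0 + slope*pH
E = -0.802 + (-0.0582)*0.9 = -0.802 + (-0.05238) = -0.85438 V
Rounded to 3 decimal places: E = -0.854 V

-0.854 V


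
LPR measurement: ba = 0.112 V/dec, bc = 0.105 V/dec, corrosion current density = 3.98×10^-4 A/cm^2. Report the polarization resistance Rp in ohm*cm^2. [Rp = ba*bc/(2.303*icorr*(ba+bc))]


Apply the Stern-Geary equation: Rp = ba*bc / (2.303*icorr*(ba+bc))
ba*bc = 0.112*0.105 = 0.01176
ba+bc = 0.217; 2.303*icorr*(ba+bc) = 2.303*3.98×10^-4*0.217 = 1.989009×10^-4
Rp = 0.01176 / 1.989009×10^-4 = 59.12 ohm*cm^2

59.12 ohm*cm^2


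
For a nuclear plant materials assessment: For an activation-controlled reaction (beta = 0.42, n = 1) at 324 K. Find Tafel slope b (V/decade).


Apply the Tafel slope relation: b = 2.303*R*T/(beta*n*F)
Numerator: 2.303 * 8.314 * 324 = 6203.67
Denominator: 0.42 * 1 * 96485 = 40523.7
b = 6203.67 / 40523.7 = 0.1531 V/decade

0.1531 V/decade


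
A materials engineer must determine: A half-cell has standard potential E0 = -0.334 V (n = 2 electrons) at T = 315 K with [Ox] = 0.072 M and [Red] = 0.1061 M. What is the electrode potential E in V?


Apply the Nernst equation: E = E0 + (RT/nF)*ln([Ox]/[Red])
Step 1: RT/nF = 8.314*315/(2*96485) = 0.01357159 V
Step 2: [Ox]/[Red] = 0.072/0.1061 = 0.678605
Step 3: ln(0.678605) = -0.387716
Step 4: correction = 0.01357159 * -0.387716 = -0.005 V
E = -0.334 + -0.005 = -0.339 V

-0.339 V


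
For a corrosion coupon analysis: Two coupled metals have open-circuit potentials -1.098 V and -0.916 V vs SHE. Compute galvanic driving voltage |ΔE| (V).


Driving voltage is the absolute potential difference.
|ΔE| = |-1.098 − (-0.916)| = 0.182 V

0.182 V


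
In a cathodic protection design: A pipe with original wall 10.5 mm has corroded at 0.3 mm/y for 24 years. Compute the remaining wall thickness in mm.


Remaining wall = original − CR × time
t = 10.5 − 0.3*24 = 10.5 − 7.2 = 3.3 mm

3.3 mm


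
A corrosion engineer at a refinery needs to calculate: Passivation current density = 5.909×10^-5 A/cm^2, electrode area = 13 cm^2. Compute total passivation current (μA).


I = i_pass * A, then convert A → μA (×10^6)
I = 5.909×10^-5 * 13 * 10^6 = 768.17 μA

768.17 μA


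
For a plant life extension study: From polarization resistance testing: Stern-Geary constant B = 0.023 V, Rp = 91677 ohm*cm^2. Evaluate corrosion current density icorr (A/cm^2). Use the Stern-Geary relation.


Apply the Stern-Geary relation: icorr = B / Rp
icorr = 0.023 / 91677 = 2.509×10^-7 A/cm^2

2.509×10^-7 A/cm^2


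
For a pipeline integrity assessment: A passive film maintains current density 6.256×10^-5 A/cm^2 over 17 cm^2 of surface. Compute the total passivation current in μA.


I = i_pass * A, then convert A → μA (×10^6)
I = 6.256×10^-5 * 17 * 10^6 = 1063.52 μA

1063.52 μA


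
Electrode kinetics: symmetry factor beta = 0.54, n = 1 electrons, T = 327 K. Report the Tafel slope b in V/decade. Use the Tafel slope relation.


Apply the Tafel slope relation: b = 2.303*R*T/(beta*n*F)
Numerator: 2.303 * 8.314 * 327 = 6261.12
Denominator: 0.54 * 1 * 96485 = 52101.9
b = 6261.12 / 52101.9 = 0.12 V/decade

0.12 V/decade


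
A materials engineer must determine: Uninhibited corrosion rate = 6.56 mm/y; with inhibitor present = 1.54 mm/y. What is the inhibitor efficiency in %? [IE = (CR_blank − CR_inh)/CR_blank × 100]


Apply the inhibitor-efficiency definition: IE = (CR_blank − CR_inh)/CR_blank × 100
IE = (6.56 − 1.54) / 6.56 × 100
IE = 5.02 / 6.56 × 100 = 76.5 %

76.5 %


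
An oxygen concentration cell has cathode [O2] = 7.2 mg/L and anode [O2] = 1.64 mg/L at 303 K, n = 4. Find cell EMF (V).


Apply the Nernst concentration-cell relation: E = (RT/nF)*ln(C_cathode/C_anode)
RT/nF = 8.314*303/(4*96485) = 0.00652729 V
ln(7.2/1.64) = 1.47938
E = 0.00652729 * 1.47938 = 0.00966 V

0.00966 V


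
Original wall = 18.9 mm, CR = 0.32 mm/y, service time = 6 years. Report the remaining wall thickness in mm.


Remaining wall = original − CR × time
t = 18.9 − 0.32*6 = 18.9 − 1.92 = 16.98 mm

16.98 mm


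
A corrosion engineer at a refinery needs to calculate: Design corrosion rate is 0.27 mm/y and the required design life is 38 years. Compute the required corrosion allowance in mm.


Corrosion allowance = CR × design life
CA = 0.27 * 38 = 10.26 mm

10.26 mm


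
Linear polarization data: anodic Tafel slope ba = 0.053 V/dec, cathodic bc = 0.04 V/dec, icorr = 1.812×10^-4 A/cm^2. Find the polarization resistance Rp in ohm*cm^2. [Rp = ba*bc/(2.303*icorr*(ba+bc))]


Apply the Stern-Geary equation: Rp = ba*bc / (2.303*icorr*(ba+bc))
ba*bc = 0.053*0.04 = 0.00212
ba+bc = 0.093; 2.303*icorr*(ba+bc) = 2.303*1.812×10^-4*0.093 = 3.8809235×10^-5
Rp = 0.00212 / 3.8809235×10^-5 = 54.6 ohm*cm^2

54.6 ohm*cm^2


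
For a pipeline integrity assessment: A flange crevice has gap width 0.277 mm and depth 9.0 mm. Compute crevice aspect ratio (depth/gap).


Aspect ratio = depth / gap
Ratio = 9.0 / 0.277 = 32.5

32.5


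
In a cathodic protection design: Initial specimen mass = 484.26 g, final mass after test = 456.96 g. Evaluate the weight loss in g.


Weight loss = initial − final
WL = 484.26 − 456.96 = 27.3 g

27.3 g


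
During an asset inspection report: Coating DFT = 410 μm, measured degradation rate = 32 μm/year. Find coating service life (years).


Service life = thickness / degradation rate
Life = 410 / 32 = 12.8 years

12.8 years


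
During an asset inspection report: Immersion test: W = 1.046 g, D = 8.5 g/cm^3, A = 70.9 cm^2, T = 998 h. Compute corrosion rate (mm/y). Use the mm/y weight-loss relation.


Apply the mm/y weight-loss relation: CR = 87600 * W / (D * A * T)
Numerator: 87600 * 1.046 = 91629.6
Denominator: 8.5 * 70.9 * 998 = 601444.7
CR = 91629.6 / 601444.7 = 0.15235 mm/y

0.15235 mm/y


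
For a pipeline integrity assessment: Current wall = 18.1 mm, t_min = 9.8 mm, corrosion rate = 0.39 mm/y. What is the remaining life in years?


Apply the remaining-life relation: RL = (t_current − t_min) / CR
RL = (18.1 − 9.8) / 0.39 = 8.3 / 0.39 = 21.3 years

21.3 years


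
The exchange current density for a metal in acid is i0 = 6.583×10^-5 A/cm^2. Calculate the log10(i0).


i0 = 6.583×10^-5 A/cm^2
log10(i0) = -4.182

-4.182


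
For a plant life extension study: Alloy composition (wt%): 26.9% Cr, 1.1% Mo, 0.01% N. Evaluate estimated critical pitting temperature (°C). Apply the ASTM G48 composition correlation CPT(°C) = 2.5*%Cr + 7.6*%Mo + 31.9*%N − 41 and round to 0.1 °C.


Apply the ASTM G48 empirical CPT estimate: CPT(°C) = 2.5*%Cr + 7.6*%Mo + 31.9*%N − 41
2.5*26.9 = 67.25; 7.6*1.1 = 8.36; 31.9*0.01 = 0.319
CPT = 67.25 + 8.36 + 0.319 − 41 = 34.929 °C
Rounded to 0.1 °C: CPT ≈ 34.9 °C

34.9 °C


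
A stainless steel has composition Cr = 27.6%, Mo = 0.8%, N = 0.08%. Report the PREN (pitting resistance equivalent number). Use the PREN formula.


Apply the PREN formula: PREN = Cr + 3.3*Mo + 16*N
PREN = 27.6 + 3.3*0.8 + 16*0.08
PREN = 27.6 + 2.64 + 1.28 = 31.52

31.52


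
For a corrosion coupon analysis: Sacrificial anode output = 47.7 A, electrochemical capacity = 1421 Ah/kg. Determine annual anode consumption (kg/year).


Annual consumption = current * hours per year / capacity
Rate = 47.7 * 8760 / 1421 = 294.1 kg/year

294.1 kg/year
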